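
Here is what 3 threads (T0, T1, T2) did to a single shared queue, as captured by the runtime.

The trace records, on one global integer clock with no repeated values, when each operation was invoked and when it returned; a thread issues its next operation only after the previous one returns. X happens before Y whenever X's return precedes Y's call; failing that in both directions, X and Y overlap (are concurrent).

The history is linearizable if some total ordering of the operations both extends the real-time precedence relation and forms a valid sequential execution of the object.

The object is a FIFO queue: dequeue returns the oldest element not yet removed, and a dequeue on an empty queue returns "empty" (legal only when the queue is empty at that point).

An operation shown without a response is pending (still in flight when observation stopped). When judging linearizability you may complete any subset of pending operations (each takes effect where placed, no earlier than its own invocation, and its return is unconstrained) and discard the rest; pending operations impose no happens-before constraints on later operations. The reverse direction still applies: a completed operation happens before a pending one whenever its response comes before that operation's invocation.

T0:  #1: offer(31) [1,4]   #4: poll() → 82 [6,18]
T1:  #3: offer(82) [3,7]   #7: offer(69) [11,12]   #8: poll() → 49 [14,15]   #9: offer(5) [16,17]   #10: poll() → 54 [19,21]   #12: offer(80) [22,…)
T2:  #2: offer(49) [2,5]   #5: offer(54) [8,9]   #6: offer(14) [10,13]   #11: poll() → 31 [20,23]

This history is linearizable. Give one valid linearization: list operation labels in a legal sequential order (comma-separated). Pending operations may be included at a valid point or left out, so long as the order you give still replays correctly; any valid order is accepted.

step 1: #2 offer(49) — queue <49>
step 2: #3 offer(82) — queue <49,82>
step 3: #1 offer(31) — queue <49,82,31>
step 4: #5 offer(54) — queue <49,82,31,54>
step 5: #6 offer(14) — queue <49,82,31,54,14>
step 6: #7 offer(69) — queue <49,82,31,54,14,69>
step 7: #8 poll() → 49 — queue <82,31,54,14,69>
step 8: #4 poll() → 82 — queue <31,54,14,69>
step 9: #9 offer(5) — queue <31,54,14,69,5>
step 10: #11 poll() → 31 — queue <54,14,69,5>
step 11: #10 poll() → 54 — queue <14,69,5>

#2, #3, #1, #5, #6, #7, #8, #4, #9, #11, #10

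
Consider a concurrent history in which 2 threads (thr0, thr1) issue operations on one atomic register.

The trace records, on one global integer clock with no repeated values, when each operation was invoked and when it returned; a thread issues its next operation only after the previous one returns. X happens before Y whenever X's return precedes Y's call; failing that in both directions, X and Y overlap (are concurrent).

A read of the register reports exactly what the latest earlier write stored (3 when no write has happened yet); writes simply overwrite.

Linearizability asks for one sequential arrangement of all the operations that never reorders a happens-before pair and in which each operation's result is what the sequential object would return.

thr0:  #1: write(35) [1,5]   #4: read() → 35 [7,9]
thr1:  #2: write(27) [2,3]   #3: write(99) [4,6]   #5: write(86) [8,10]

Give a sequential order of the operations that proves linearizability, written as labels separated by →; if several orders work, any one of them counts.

#2 → #3 → #1 → #4 → #5

after step 1 (#2 write(27)): value 27
after step 2 (#3 write(99)): value 99
after step 3 (#1 write(35)): value 35
after step 4 (#4 read() → 35): value 35
after step 5 (#5 write(86)): value 86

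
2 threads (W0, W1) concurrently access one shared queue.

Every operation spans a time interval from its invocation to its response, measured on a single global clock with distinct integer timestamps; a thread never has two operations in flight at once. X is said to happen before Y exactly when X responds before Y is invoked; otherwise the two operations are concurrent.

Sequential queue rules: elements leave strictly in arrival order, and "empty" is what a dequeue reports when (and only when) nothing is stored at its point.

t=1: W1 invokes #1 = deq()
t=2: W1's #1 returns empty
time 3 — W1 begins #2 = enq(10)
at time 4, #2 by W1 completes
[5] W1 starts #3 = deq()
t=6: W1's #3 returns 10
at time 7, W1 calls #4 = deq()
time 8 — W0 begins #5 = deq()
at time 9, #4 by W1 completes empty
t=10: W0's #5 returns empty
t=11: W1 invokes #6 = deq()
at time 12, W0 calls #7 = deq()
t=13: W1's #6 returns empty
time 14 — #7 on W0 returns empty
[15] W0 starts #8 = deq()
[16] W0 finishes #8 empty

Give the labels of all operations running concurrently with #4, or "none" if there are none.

#5

concurrent with #4 ([7,9]): every op whose interval crosses 7..9
#1 [1,2]: before
#2 [3,4]: before
#3 [5,6]: before
#5 [8,10]: concurrent
#6 [11,13]: after
#7 [12,14]: after
#8 [15,16]: after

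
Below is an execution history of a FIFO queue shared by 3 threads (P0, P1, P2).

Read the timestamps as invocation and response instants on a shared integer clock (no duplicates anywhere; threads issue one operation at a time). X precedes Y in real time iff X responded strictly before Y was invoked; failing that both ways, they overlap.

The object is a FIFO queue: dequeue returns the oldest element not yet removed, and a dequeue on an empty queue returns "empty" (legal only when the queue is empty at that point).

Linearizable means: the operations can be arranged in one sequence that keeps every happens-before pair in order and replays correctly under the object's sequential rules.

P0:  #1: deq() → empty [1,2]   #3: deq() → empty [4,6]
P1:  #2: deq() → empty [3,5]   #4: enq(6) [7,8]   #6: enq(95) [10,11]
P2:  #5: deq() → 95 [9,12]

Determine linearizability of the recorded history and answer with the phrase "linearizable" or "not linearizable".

not linearizable

cut after 11 events: linearizable; cut after 12 events (#5 responds, time 12): not linearizable
real-time-consistent orders of the 6 completed operations: 4 — all fail the FIFO queue replay
for example #1, #2, #3, #4, #5, #6 fails at step 5: #5 deq() → 95 is not legal there
for example #1, #2, #3, #4, #6, #5 fails at step 6: #5 deq() → 95 is not legal there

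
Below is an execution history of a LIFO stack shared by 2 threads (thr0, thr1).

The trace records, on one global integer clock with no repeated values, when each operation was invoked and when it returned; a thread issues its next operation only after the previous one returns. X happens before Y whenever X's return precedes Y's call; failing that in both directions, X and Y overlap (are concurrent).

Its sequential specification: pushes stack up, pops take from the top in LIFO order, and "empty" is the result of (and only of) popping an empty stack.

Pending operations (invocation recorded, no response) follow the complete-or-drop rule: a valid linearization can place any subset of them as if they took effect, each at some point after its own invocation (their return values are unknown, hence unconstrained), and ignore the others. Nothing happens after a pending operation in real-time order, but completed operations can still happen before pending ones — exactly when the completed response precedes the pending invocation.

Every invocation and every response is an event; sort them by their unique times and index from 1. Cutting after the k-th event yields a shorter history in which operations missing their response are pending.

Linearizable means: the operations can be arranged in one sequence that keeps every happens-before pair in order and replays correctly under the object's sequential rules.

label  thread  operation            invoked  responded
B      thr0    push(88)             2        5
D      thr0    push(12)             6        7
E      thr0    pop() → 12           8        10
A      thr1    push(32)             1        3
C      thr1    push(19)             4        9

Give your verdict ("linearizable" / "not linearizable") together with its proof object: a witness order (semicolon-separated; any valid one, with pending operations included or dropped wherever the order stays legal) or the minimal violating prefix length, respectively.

after step 1 (A push(32)): stack <32>
after step 2 (B push(88)): stack <32,88>
after step 3 (C push(19)): stack <32,88,19>
after step 4 (D push(12)): stack <32,88,19,12>
after step 5 (E pop() → 12): stack <32,88,19>

linearizable — witness: A; B; C; D; E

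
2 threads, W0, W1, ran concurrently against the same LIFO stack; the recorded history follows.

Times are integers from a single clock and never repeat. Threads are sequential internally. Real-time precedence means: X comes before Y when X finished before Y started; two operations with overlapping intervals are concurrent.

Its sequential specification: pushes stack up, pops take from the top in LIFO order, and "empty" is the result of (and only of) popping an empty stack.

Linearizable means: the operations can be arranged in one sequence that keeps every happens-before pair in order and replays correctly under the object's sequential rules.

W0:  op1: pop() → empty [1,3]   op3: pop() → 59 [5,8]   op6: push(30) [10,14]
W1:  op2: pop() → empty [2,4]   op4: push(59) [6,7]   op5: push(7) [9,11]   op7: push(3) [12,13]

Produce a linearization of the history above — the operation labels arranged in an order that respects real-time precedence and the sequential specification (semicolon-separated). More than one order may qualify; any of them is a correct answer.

op1; op2; op4; op3; op5; op6; op7

1. op1 pop() → empty, leaving stack <>
2. op2 pop() → empty, leaving stack <>
3. op4 push(59), leaving stack <59>
4. op3 pop() → 59, leaving stack <>
5. op5 push(7), leaving stack <7>
6. op6 push(30), leaving stack <7,30>
7. op7 push(3), leaving stack <7,30,3>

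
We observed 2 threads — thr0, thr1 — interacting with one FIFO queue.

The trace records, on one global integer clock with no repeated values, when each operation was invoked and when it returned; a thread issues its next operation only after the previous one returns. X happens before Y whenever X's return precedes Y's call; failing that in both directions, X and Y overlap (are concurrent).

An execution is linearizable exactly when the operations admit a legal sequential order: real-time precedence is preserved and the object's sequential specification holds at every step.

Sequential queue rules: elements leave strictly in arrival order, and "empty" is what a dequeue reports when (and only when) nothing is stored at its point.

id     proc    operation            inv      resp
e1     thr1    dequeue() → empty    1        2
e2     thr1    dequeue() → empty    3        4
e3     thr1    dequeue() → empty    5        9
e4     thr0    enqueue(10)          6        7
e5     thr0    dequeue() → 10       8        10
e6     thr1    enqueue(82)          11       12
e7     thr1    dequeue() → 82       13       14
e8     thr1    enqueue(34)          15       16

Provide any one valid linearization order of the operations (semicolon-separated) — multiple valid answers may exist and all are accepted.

e1; e2; e3; e4; e5; e6; e7; e8

step 1: e1 dequeue() → empty — queue <>
step 2: e2 dequeue() → empty — queue <>
step 3: e3 dequeue() → empty — queue <>
step 4: e4 enqueue(10) — queue <10>
step 5: e5 dequeue() → 10 — queue <>
step 6: e6 enqueue(82) — queue <82>
step 7: e7 dequeue() → 82 — queue <>
step 8: e8 enqueue(34) — queue <34>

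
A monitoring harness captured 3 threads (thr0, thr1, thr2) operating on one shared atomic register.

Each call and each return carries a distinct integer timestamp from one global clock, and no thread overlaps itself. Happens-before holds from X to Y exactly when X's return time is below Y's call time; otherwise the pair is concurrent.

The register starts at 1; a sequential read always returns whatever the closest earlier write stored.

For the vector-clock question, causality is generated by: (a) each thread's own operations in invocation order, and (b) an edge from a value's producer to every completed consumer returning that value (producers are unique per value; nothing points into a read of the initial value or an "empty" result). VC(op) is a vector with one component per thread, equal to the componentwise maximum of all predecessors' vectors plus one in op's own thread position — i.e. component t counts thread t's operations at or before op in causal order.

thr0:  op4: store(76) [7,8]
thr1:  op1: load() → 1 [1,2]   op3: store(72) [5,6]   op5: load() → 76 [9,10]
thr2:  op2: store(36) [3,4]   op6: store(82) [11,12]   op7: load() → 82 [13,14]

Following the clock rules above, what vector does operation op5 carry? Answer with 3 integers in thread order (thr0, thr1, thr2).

VC(op2, invoked at 3): no causal predecessors; +1 on thr2 → (0, 0, 1)
VC(op1, invoked at 1): no causal predecessors; +1 on thr1 → (0, 1, 0)
VC(op4, invoked at 7): no causal predecessors; +1 on thr0 → (1, 0, 0)
VC(op6, invoked at 11): max of VC(op2)=(0, 0, 1), then +1 on thread thr2 → (0, 0, 2)
VC(op3, invoked at 5): max of VC(op1)=(0, 1, 0), then +1 on thread thr1 → (0, 2, 0)
VC(op7, invoked at 13): max of VC(op6)=(0, 0, 2), then +1 on thread thr2 → (0, 0, 3)
VC(op5, invoked at 9): max of VC(op3)=(0, 2, 0), VC(op4)=(1, 0, 0), then +1 on thread thr1 → (1, 3, 0)
target: VC(op5) = (1, 3, 0)

(1, 3, 0)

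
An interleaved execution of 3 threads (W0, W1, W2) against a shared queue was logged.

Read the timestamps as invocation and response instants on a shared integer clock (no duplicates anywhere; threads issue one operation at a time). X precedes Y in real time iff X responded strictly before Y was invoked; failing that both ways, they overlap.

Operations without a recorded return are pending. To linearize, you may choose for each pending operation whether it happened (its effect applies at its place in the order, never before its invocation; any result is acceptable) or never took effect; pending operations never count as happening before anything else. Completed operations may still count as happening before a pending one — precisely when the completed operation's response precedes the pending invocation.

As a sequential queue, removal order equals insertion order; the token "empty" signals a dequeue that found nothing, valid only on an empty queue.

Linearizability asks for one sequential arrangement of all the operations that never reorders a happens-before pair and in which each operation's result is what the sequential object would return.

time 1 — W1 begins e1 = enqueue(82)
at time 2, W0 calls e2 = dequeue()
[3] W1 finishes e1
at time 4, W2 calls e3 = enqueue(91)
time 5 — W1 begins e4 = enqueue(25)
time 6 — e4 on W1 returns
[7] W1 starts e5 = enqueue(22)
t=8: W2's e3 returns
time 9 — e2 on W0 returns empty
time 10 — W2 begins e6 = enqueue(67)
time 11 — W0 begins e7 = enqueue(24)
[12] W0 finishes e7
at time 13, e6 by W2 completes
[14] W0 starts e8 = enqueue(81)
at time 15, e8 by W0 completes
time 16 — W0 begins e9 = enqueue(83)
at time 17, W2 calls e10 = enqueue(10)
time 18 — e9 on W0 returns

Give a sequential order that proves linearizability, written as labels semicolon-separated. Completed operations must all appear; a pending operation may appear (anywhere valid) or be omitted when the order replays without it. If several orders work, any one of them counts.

e2; e1; e3; e4; e5; e6; e7; e8; e9

step 1: e2 dequeue() → empty — queue <>
step 2: e1 enqueue(82) — queue <82>
step 3: e3 enqueue(91) — queue <82,91>
step 4: e4 enqueue(25) — queue <82,91,25>
step 5: e5 enqueue(22) (pending, included) — queue <82,91,25,22>
step 6: e6 enqueue(67) — queue <82,91,25,22,67>
step 7: e7 enqueue(24) — queue <82,91,25,22,67,24>
step 8: e8 enqueue(81) — queue <82,91,25,22,67,24,81>
step 9: e9 enqueue(83) — queue <82,91,25,22,67,24,81,83>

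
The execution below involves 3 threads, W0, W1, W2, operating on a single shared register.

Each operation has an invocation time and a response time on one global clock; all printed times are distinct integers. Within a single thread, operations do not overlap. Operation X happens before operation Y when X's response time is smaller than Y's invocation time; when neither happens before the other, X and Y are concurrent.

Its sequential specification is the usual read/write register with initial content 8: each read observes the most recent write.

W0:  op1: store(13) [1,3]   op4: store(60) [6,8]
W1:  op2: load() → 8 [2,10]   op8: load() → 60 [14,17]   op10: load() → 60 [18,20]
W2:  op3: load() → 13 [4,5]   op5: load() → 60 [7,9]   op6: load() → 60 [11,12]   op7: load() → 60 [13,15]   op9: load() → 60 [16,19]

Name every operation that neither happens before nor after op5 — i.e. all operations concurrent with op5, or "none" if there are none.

op5 spans [7,9]: anything still running between times 7 and 9 counts as concurrent
op1 [1,3]: before
op2 [2,10]: concurrent
op3 [4,5]: before
op4 [6,8]: concurrent
op6 [11,12]: after
op7 [13,15]: after
op8 [14,17]: after
op9 [16,19]: after
op10 [18,20]: after

op2, op4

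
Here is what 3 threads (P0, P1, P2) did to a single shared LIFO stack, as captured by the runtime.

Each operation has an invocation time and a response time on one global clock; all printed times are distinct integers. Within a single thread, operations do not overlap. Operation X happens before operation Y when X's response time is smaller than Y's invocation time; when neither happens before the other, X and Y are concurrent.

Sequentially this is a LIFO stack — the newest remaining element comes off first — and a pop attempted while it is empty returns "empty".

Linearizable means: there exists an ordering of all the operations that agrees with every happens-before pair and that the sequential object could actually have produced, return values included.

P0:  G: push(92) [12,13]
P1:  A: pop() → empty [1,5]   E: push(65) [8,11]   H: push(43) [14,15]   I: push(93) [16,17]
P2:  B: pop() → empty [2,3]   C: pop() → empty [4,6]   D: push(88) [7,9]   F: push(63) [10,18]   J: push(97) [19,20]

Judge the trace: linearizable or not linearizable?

linearizable

a witness: A, B, C, D, E, F, G, H, I, J
after step 1 (A pop() → empty): stack <>
after step 2 (B pop() → empty): stack <>
after step 3 (C pop() → empty): stack <>
after step 4 (D push(88)): stack <88>
after step 5 (E push(65)): stack <88,65>
after step 6 (F push(63)): stack <88,65,63>
after step 7 (G push(92)): stack <88,65,63,92>
after step 8 (H push(43)): stack <88,65,63,92,43>
after step 9 (I push(93)): stack <88,65,63,92,43,93>
after step 10 (J push(97)): stack <88,65,63,92,43,93,97>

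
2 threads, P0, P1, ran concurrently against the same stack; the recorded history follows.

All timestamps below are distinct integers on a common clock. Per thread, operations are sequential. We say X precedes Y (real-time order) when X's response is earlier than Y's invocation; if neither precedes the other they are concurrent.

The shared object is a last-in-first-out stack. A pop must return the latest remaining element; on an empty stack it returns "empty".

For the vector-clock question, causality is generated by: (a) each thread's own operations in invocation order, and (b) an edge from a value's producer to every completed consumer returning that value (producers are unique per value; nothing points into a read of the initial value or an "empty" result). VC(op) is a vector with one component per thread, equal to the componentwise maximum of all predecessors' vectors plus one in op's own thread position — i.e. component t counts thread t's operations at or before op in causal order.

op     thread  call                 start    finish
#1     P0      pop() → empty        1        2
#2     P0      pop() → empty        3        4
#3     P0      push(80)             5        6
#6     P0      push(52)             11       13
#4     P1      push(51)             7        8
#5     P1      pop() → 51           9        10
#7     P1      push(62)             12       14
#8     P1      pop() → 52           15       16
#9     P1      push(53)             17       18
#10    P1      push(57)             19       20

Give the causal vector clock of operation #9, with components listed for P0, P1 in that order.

#4 (invocation 7): nothing precedes it; P1's component alone gives (0, 1)
#1 (invocation 1): nothing precedes it; P0's component alone gives (1, 0)
VC(#5, invoked at 9): max of VC(#4)=(0, 1), then +1 on thread P1 → (0, 2)
VC(#2, invoked at 3): max of VC(#1)=(1, 0), then +1 on thread P0 → (2, 0)
VC(#7, invoked at 12): max of VC(#5)=(0, 2), then +1 on thread P1 → (0, 3)
VC(#3, invoked at 5): max of VC(#2)=(2, 0), then +1 on thread P0 → (3, 0)
VC(#6, invoked at 11): max of VC(#3)=(3, 0), then +1 on thread P0 → (4, 0)
VC(#8, invoked at 15): max of VC(#6)=(4, 0), VC(#7)=(0, 3), then +1 on thread P1 → (4, 4)
VC(#9, invoked at 17): max of VC(#8)=(4, 4), then +1 on thread P1 → (4, 5)
VC(#10, invoked at 19): max of VC(#9)=(4, 5), then +1 on thread P1 → (4, 6)
target: VC(#9) = (4, 5)

(4, 5)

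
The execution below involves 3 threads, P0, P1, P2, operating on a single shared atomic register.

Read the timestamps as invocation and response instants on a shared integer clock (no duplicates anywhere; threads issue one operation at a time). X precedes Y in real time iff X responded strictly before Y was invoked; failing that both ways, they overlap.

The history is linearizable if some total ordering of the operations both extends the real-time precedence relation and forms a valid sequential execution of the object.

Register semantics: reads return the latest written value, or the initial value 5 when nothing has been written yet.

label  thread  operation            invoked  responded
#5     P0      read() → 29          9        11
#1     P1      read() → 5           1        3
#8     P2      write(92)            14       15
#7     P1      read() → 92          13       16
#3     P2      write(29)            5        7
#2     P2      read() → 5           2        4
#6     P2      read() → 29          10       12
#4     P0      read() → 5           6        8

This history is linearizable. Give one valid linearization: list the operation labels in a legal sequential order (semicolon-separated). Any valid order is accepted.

#1; #2; #4; #3; #5; #6; #8; #7

after step 1 (#1 read() → 5): value 5
after step 2 (#2 read() → 5): value 5
after step 3 (#4 read() → 5): value 5
after step 4 (#3 write(29)): value 29
after step 5 (#5 read() → 29): value 29
after step 6 (#6 read() → 29): value 29
after step 7 (#8 write(92)): value 92
after step 8 (#7 read() → 92): value 92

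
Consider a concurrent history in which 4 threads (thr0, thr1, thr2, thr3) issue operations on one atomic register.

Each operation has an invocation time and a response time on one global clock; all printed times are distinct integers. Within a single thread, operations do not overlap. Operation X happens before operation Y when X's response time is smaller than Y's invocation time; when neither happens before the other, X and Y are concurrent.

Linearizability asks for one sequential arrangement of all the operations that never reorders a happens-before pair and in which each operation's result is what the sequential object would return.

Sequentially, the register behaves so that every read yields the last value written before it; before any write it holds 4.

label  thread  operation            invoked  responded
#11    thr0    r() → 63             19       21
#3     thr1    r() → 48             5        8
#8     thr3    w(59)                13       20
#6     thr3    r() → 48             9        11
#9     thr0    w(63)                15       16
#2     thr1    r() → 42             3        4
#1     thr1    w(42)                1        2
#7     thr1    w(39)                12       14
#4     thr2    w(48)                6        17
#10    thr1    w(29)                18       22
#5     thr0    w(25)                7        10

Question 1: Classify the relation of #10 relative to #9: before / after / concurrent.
Answer: after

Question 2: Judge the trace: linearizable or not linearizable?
linearizable

a witness: #1, #2, #4, #3, #6, #5, #7, #8, #9, #11, #10
1. #1 w(42), leaving value 42
2. #2 r() → 42, leaving value 42
3. #4 w(48), leaving value 48
4. #3 r() → 48, leaving value 48
5. #6 r() → 48, leaving value 48
6. #5 w(25), leaving value 25
7. #7 w(39), leaving value 39
8. #8 w(59), leaving value 59
9. #9 w(63), leaving value 63
10. #11 r() → 63, leaving value 63
11. #10 w(29), leaving value 29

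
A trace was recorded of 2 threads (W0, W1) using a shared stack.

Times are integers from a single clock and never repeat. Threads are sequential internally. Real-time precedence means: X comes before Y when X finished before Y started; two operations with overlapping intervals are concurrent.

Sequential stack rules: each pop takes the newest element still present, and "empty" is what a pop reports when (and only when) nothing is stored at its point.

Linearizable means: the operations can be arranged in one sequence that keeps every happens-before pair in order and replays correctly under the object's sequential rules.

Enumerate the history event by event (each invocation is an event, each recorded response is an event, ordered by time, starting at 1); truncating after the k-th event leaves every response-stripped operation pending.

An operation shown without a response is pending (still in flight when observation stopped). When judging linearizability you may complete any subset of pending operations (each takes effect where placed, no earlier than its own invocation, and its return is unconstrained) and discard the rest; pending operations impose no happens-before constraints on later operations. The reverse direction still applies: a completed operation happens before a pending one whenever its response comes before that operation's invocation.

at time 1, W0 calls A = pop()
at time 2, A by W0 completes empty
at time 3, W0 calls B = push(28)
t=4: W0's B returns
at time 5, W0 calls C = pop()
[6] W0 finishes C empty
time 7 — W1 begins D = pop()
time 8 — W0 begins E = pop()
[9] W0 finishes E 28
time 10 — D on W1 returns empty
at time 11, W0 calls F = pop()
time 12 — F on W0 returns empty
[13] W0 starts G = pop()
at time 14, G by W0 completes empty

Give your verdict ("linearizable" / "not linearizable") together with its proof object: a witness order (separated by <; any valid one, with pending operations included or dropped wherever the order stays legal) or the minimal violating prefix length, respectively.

not linearizable — minimal violating prefix: 6 events

cut after 5 events: linearizable; cut after 6 events (C responds, time 6): not linearizable
a single order respects real time; the 3 completed stack operations fail replay along it
one such order, A, B, C, breaks at step 3 where C pop() → empty is illegal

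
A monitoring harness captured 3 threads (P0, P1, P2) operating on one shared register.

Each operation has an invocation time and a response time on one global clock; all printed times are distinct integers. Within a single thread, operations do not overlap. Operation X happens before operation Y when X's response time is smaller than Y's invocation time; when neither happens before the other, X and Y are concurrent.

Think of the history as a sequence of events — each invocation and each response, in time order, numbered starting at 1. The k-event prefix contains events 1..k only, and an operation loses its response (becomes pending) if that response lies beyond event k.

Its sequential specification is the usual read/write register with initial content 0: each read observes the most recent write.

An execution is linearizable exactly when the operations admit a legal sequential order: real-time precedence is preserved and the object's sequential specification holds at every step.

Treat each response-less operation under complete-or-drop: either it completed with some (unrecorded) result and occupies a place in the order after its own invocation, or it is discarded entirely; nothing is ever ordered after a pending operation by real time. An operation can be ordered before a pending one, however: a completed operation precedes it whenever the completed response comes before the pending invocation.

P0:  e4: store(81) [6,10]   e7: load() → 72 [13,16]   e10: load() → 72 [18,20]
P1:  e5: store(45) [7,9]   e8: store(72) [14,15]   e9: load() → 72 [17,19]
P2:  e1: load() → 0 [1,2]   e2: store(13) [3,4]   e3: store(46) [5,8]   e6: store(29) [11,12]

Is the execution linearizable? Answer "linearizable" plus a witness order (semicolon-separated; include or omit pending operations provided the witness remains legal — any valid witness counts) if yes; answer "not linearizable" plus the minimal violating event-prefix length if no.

step 1: e1 load() → 0 — value 0
step 2: e2 store(13) — value 13
step 3: e3 store(46) — value 46
step 4: e4 store(81) — value 81
step 5: e5 store(45) — value 45
step 6: e6 store(29) — value 29
step 7: e8 store(72) — value 72
step 8: e7 load() → 72 — value 72
step 9: e9 load() → 72 — value 72
step 10: e10 load() → 72 — value 72

linearizable — witness: e1; e2; e3; e4; e5; e6; e8; e7; e9; e10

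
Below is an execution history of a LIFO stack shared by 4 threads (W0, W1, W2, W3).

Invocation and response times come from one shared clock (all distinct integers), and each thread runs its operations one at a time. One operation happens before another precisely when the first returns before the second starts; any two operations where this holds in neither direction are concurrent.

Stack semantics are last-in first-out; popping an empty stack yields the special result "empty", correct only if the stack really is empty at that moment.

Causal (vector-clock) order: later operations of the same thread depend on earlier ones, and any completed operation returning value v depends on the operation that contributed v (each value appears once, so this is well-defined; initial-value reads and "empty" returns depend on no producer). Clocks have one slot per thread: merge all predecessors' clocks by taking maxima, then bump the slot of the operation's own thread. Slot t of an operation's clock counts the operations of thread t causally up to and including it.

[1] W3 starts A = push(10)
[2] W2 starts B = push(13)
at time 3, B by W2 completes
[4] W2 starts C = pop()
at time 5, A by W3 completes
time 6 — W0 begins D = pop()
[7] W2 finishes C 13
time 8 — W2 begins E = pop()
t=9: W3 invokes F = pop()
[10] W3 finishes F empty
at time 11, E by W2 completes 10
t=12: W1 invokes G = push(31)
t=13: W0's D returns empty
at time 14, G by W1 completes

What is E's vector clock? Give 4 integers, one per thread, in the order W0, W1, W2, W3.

(0, 0, 3, 1)

invoked at 1, A has no predecessors; its own W3 bump gives (0, 0, 0, 1)
invoked at 2, B has no predecessors; its own W2 bump gives (0, 0, 1, 0)
invoked at 12, G has no predecessors; its own W1 bump gives (0, 1, 0, 0)
invoked at 6, D has no predecessors; its own W0 bump gives (1, 0, 0, 0)
invoked at 9, F merges VC(A)=(0, 0, 0, 1) and bumps W3's slot → (0, 0, 0, 2)
invoked at 4, C merges VC(B)=(0, 0, 1, 0) and bumps W2's slot → (0, 0, 2, 0)
invoked at 8, E merges VC(A)=(0, 0, 0, 1), VC(C)=(0, 0, 2, 0) and bumps W2's slot → (0, 0, 3, 1)
target: VC(E) = (0, 0, 3, 1)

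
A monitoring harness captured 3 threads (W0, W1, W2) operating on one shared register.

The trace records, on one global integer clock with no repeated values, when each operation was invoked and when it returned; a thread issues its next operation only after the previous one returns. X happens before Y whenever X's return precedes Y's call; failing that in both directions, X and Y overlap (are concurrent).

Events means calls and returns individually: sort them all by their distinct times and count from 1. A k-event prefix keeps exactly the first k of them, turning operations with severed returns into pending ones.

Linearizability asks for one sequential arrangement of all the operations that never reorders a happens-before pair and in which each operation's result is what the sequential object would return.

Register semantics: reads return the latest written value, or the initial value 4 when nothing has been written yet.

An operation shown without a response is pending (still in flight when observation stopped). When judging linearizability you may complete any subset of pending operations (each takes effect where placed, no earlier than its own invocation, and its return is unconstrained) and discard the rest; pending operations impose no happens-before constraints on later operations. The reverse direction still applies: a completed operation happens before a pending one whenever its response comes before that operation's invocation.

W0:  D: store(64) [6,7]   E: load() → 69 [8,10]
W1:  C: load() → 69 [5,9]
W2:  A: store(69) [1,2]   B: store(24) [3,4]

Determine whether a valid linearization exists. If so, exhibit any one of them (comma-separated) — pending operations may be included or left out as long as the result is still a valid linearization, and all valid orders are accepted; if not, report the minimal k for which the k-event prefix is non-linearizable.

already the first 9 events (up to C's response at time 9) admit no linearization; the first 8 still do
real-time-consistent orders of the 4 completed operations: 2 — all fail the register replay
no completion choice of the 1 pending operation (E) rescues it — every subset was tried
one such order, A, B, C, D (pending dropped), breaks at step 3 where C load() → 69 is illegal
one such order, A, B, D, C (pending dropped), breaks at step 4 where C load() → 69 is illegal

not linearizable — minimal violating prefix: 9 events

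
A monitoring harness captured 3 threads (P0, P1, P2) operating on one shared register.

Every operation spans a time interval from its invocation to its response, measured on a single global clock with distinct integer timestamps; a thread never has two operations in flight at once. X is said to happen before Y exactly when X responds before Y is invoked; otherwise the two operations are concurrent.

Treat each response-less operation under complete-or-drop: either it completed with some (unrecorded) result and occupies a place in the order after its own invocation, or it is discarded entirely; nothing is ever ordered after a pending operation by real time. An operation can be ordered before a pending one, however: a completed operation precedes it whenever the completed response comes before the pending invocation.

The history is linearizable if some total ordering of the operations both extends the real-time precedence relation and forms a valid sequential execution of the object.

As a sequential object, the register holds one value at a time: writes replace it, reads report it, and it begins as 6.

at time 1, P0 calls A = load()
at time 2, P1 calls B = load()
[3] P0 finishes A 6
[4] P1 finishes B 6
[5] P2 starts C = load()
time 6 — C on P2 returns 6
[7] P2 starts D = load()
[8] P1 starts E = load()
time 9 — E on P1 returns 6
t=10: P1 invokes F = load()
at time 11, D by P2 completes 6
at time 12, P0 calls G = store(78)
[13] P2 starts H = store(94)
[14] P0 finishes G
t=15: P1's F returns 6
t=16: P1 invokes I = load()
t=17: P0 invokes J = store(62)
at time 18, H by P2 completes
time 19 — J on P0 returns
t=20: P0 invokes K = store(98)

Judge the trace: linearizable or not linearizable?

a witness: A, B, C, D, E, F, G, H, I, J
1. A load() → 6, leaving value 6
2. B load() → 6, leaving value 6
3. C load() → 6, leaving value 6
4. D load() → 6, leaving value 6
5. E load() → 6, leaving value 6
6. F load() → 6, leaving value 6
7. G store(78), leaving value 78
8. H store(94), leaving value 94
9. I load() (pending, included), leaving value 94
10. J store(62), leaving value 62

linearizable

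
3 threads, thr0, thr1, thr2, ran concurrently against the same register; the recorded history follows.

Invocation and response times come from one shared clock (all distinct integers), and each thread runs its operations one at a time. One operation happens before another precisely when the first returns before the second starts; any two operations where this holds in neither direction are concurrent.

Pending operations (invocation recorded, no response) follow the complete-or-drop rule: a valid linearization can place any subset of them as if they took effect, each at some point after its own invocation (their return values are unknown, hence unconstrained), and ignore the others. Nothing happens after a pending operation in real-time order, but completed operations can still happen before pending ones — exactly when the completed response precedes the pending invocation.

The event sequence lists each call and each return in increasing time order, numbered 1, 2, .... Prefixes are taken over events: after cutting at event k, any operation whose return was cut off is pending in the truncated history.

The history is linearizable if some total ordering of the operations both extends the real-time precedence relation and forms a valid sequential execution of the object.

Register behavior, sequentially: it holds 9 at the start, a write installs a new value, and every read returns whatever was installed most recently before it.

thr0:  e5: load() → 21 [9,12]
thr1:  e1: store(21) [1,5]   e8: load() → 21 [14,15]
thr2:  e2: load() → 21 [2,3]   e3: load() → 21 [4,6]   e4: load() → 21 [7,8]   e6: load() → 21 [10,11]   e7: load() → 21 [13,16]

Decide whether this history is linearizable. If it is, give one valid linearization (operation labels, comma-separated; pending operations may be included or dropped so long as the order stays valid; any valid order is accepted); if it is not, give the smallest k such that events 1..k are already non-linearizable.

linearizable — witness: e1, e2, e3, e4, e5, e6, e7, e8

after step 1 (e1 store(21)): value 21
after step 2 (e2 load() → 21): value 21
after step 3 (e3 load() → 21): value 21
after step 4 (e4 load() → 21): value 21
after step 5 (e5 load() → 21): value 21
after step 6 (e6 load() → 21): value 21
after step 7 (e7 load() → 21): value 21
after step 8 (e8 load() → 21): value 21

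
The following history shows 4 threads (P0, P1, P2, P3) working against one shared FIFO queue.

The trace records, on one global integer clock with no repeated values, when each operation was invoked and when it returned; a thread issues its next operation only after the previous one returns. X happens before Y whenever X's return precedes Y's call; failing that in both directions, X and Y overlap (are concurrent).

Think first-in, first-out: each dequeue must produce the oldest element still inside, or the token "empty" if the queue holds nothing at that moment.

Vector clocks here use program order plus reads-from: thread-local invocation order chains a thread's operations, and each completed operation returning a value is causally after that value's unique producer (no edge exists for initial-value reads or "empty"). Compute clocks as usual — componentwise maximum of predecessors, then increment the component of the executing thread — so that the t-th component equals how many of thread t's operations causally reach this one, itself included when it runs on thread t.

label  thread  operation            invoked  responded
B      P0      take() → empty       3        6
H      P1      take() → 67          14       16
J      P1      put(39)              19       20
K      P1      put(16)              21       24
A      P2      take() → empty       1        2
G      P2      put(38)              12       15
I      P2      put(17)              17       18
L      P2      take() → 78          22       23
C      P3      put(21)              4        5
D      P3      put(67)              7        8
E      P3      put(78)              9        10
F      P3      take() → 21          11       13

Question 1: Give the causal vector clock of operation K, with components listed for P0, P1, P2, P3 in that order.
(0, 3, 0, 2)

invoked at 4, C has no predecessors; its own P3 bump gives (0, 0, 0, 1)
invoked at 1, A has no predecessors; its own P2 bump gives (0, 0, 1, 0)
invoked at 3, B has no predecessors; its own P0 bump gives (1, 0, 0, 0)
from VC(C)=(0, 0, 0, 1), D (invoked 7) maxes components and bumps P3 → (0, 0, 0, 2)
from VC(A)=(0, 0, 1, 0), G (invoked 12) maxes components and bumps P2 → (0, 0, 2, 0)
from VC(D)=(0, 0, 0, 2), E (invoked 9) maxes components and bumps P3 → (0, 0, 0, 3)
from VC(G)=(0, 0, 2, 0), I (invoked 17) maxes components and bumps P2 → (0, 0, 3, 0)
from VC(D)=(0, 0, 0, 2), H (invoked 14) maxes components and bumps P1 → (0, 1, 0, 2)
from VC(C)=(0, 0, 0, 1), VC(E)=(0, 0, 0, 3), F (invoked 11) maxes components and bumps P3 → (0, 0, 0, 4)
from VC(H)=(0, 1, 0, 2), J (invoked 19) maxes components and bumps P1 → (0, 2, 0, 2)
from VC(J)=(0, 2, 0, 2), K (invoked 21) maxes components and bumps P1 → (0, 3, 0, 2)
from VC(E)=(0, 0, 0, 3), VC(I)=(0, 0, 3, 0), L (invoked 22) maxes components and bumps P2 → (0, 0, 4, 3)
target: VC(K) = (0, 3, 0, 2)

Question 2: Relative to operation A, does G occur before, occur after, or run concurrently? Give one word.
after

G spans [12,15], A spans [1,2]
resp(A)=2 < inv(G)=12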